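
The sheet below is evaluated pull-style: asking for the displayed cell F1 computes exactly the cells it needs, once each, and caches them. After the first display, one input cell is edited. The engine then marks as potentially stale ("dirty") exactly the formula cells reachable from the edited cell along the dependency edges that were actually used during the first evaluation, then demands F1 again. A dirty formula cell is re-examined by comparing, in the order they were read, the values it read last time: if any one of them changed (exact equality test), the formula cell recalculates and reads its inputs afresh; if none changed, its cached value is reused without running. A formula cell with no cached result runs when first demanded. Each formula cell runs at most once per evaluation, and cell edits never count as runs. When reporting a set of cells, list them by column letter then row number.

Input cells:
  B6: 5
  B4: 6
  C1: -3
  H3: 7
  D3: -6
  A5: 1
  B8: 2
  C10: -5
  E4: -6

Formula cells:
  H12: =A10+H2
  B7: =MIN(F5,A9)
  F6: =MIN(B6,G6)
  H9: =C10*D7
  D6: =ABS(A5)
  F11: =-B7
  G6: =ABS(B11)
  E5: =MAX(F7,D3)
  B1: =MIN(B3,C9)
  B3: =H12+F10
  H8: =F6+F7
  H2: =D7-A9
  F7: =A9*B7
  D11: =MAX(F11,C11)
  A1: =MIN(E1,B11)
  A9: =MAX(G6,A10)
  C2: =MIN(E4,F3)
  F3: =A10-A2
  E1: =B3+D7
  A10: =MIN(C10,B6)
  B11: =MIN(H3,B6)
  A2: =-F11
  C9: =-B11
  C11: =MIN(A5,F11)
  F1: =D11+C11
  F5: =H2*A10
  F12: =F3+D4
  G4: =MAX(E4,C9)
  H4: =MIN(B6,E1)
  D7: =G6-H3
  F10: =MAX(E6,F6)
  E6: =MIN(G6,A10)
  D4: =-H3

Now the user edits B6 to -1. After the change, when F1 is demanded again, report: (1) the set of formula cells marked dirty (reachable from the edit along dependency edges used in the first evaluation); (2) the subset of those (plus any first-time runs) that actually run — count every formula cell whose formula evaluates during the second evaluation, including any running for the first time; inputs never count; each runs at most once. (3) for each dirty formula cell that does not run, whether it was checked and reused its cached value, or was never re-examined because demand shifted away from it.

The edit dirties: A9, A10, B7, B11, C11, D7, D11, F1, F5, F11, G6, H2.
11 formula cells run: A9, A10, B7, B11, C11, D7, D11, F1, F11, G6, H2.
Cache hits after checking: F5.
Note where the cutoff bites: F5 is checked, finds nothing changed, and keeps its cache.

First demand of the output computes:
  A10 = MIN(-5, 5) = -5
  B11 = MIN(7, 5) = 5
  G6 = ABS(5) = 5
  A9 = MAX(5, -5) = 5
  D7 = 5 - 7 = -2
  H2 = -2 - 5 = -7
  F5 = -7 * -5 = 35
  B7 = MIN(35, 5) = 5
  F11 = -(5) = -5
  C11 = MIN(1, -5) = -5
  D11 = MAX(-5, -5) = -5
  F1 = -5 + -5 = -10

After the edit, cleaning proceeds:
  A10: a read changed (B6 5->-1) — executes, giving -5 — identical to its old value.
  B11: a read changed (B6 5->-1) — executes, giving -1.
  G6: a read changed (B11 5->-1) — executes, giving 1.
  A9: a read changed (G6 5->1) — executes, giving 1.
  D7: a read changed (G6 5->1) — executes, giving -6.
  H2: a read changed (D7 -2->-6; A9 5->1) — executes, giving -7 — identical to its old value.
  F5: dirty, but its reads are unchanged (H2 unchanged, A10 unchanged); cached 35 stands.
  B7: a read changed (A9 5->1) — executes, giving 1.
  F11: a read changed (B7 5->1) — executes, giving -1.
  C11: a read changed (F11 -5->-1) — executes, giving -1.
  D11: a read changed (F11 -5->-1; C11 -5->-1) — executes, giving -1.
  F1: a read changed (D11 -5->-1; C11 -5->-1) — executes, giving -2.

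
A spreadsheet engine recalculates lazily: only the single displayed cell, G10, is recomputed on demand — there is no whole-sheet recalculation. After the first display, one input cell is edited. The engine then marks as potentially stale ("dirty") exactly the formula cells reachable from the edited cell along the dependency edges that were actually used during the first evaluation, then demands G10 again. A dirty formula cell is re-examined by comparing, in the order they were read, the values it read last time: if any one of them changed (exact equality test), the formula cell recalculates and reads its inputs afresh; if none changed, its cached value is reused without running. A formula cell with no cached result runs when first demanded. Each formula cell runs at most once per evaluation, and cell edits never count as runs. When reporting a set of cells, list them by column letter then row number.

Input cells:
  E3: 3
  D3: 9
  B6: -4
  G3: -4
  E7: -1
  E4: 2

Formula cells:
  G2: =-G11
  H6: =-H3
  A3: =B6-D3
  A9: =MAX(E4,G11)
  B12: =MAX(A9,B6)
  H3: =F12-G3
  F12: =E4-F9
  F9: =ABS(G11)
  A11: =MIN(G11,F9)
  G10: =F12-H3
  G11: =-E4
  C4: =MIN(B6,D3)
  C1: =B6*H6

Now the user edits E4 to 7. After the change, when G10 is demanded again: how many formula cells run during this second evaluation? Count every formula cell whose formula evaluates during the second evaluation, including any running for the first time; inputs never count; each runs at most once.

Formula cells that run: F9, F12, G11 — 3 in total.
Key observation: the change is absorbed at F12 — it re-runs but produces the same value, and the output's value is unchanged.

First evaluation (everything demanded from the output):
  G11 = -(2) = -2
  F9 = ABS(-2) = 2
  F12 = 2 - 2 = 0
  H3 = 0 - -4 = 4
  G10 = 0 - 4 = -4

Propagation after the edit:
  G11: runs — E4 2->7; result -7.
  F9: runs — G11 -2->-7; result 7.
  F12: runs — E4 2->7; F9 2->7; result 0 (same value as before).
  H3: checked — values it read are unchanged (F12 unchanged, G3 unchanged); reused cached 4 without running.
  G10: checked — values it read are unchanged (F12 unchanged, H3 unchanged); reused cached -4 without running.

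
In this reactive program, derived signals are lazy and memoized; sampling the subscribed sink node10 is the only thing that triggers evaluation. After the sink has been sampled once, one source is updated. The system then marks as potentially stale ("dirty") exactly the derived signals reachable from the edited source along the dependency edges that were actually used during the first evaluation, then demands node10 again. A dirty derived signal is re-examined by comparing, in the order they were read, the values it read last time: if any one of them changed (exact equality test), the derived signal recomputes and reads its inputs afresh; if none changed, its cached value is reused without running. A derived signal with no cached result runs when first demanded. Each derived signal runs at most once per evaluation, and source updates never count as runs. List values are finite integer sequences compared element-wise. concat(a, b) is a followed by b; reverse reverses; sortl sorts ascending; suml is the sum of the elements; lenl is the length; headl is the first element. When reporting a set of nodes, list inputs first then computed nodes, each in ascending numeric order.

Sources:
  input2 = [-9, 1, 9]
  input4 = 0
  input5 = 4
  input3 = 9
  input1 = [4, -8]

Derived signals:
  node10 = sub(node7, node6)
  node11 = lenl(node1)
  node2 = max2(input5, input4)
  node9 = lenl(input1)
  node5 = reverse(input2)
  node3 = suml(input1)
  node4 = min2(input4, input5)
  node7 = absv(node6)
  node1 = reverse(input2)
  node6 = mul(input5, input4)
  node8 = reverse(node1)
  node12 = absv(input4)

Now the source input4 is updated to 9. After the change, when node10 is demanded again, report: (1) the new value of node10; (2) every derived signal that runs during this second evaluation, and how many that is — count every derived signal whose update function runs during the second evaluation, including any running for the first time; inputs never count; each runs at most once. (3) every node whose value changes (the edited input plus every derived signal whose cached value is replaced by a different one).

Demanding node10 again yields 0.
3 derived signals run: node6, node7, node10.
The nodes whose values change: input4, node6, node7.

First demand of the output computes:
  node6 = mul(4, 0) = 0
  node7 = absv(0) = 0
  node10 = sub(0, 0) = 0

After the edit, cleaning proceeds:
  node6: a read changed (input4 0->9) — executes, giving 36.
  node7: a read changed (node6 0->36) — executes, giving 36.
  node10: a read changed (node7 0->36; node6 0->36) — executes, giving 0 — identical to its old value.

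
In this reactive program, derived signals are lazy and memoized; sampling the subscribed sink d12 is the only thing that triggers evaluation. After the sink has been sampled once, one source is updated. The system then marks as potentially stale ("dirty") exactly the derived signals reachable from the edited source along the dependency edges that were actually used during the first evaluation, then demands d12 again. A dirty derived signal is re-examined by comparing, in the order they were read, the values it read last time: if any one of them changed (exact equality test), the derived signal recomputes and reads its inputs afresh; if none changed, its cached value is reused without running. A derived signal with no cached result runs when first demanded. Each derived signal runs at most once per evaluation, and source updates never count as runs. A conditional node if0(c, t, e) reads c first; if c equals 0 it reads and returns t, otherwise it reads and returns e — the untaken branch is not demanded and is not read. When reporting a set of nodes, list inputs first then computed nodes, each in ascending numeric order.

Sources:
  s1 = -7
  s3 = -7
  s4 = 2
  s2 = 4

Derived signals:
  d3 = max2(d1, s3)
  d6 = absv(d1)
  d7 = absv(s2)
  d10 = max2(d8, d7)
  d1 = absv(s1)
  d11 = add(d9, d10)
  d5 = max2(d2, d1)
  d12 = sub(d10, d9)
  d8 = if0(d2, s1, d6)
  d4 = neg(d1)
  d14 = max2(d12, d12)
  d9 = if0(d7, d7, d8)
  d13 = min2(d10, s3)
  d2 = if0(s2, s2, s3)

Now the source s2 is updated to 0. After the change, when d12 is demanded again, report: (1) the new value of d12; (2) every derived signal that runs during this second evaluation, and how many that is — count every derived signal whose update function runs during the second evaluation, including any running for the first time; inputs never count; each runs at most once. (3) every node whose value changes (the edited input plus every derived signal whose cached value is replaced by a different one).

Demanding d12 again yields 0.
6 derived signals run: d2, d7, d8, d9, d10, d12.
The nodes whose values change: s2, d2, d7, d8, d9, d10.

First demand of the output computes:
  d1 = absv(-7) = 7
  d2 = if0(s2=4 -> else branch s3) = -7
  d6 = absv(7) = 7
  d7 = absv(4) = 4
  d8 = if0(d2=-7 -> else branch d6) = 7
  d9 = if0(d7=4 -> else branch d8) = 7
  d10 = max2(7, 4) = 7
  d12 = sub(7, 7) = 0

After the edit, cleaning proceeds:
  d2: a read changed (s2 4->0) — executes, giving 0.
  d7: a read changed (s2 4->0) — executes, giving 0.
  d8: a read changed (d2 -7->0) — executes, giving -7.
  d9: a read changed (d7 4->0; d8 7->-7) — executes, giving 0.
  d10: a read changed (d8 7->-7; d7 4->0) — executes, giving 0.
  d12: a read changed (d10 7->0; d9 7->0) — executes, giving 0 — identical to its old value.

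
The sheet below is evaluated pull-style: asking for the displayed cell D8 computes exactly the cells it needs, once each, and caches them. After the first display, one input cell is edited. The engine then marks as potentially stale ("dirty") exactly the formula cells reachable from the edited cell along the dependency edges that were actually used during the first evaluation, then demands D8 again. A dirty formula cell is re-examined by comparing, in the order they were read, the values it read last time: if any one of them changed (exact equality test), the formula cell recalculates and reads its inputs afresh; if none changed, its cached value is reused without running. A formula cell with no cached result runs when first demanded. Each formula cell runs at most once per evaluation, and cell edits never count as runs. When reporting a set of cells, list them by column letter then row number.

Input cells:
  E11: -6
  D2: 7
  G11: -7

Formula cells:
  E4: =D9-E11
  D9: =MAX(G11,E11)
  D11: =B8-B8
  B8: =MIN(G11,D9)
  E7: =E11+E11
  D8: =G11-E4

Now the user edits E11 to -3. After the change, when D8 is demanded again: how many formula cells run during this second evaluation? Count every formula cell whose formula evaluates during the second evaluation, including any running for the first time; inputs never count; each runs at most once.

2 formula cells run: D9, E4.
Note the absorption at E4: it re-runs yet its value is the same, leaving the output's value untouched.

First demand of the output computes:
  D9 = MAX(-7, -6) = -6
  E4 = -6 - -6 = 0
  D8 = -7 - 0 = -7

After the edit, cleaning proceeds:
  D9: a read changed (E11 -6->-3) — executes, giving -3.
  E4: a read changed (D9 -6->-3; E11 -6->-3) — executes, giving 0 — identical to its old value.
  D8: dirty, but its reads are unchanged (G11 unchanged, E4 unchanged); cached -7 stands.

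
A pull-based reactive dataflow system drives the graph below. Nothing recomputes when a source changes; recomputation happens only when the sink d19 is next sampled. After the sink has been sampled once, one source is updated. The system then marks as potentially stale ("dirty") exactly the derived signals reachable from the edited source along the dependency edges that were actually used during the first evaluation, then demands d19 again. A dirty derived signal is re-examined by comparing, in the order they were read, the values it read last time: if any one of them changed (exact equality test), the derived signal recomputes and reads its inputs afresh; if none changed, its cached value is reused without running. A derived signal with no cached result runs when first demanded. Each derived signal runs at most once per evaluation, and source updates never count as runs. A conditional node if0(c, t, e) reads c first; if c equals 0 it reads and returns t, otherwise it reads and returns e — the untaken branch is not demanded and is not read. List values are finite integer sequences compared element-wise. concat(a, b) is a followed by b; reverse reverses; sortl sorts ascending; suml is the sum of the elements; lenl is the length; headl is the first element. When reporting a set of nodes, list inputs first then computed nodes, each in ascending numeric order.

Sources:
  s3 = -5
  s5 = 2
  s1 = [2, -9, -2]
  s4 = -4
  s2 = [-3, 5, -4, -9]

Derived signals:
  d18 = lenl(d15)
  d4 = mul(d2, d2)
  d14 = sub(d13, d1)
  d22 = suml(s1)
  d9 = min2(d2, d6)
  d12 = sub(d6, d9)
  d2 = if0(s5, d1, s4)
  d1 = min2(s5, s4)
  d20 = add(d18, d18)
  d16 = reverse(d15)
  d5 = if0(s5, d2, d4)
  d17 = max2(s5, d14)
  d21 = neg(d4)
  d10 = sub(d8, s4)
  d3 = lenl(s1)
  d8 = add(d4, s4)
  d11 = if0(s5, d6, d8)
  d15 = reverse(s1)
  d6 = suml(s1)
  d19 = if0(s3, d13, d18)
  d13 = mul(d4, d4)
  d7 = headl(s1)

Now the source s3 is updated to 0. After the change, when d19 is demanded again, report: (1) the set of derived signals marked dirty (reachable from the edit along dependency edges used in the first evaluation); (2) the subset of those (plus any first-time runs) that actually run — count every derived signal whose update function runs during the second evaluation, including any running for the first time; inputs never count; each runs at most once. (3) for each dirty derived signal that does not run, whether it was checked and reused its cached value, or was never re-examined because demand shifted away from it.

First evaluation (everything demanded from the output):
  d15 = reverse([2, -9, -2]) = [-2, -9, 2]
  d18 = lenl([-2, -9, 2]) = 3
  d19 = if0(s3=-5 -> else branch d18) = 3

Propagation after the edit:
  d2: demanded for the first time — runs, produces -4.
  d4: demanded for the first time — runs, produces 16.
  d13: demanded for the first time — runs, produces 256.
  d19: runs — s3 -5->0; result 256.

Key observation: a condition flipped, so demand reaches new nodes — d2, d4, d13 run for the first time.

Marked dirty: d19.
Derived signals that run: d2, d4, d13, d19 — 4 in total.
Every dirty derived signal ran.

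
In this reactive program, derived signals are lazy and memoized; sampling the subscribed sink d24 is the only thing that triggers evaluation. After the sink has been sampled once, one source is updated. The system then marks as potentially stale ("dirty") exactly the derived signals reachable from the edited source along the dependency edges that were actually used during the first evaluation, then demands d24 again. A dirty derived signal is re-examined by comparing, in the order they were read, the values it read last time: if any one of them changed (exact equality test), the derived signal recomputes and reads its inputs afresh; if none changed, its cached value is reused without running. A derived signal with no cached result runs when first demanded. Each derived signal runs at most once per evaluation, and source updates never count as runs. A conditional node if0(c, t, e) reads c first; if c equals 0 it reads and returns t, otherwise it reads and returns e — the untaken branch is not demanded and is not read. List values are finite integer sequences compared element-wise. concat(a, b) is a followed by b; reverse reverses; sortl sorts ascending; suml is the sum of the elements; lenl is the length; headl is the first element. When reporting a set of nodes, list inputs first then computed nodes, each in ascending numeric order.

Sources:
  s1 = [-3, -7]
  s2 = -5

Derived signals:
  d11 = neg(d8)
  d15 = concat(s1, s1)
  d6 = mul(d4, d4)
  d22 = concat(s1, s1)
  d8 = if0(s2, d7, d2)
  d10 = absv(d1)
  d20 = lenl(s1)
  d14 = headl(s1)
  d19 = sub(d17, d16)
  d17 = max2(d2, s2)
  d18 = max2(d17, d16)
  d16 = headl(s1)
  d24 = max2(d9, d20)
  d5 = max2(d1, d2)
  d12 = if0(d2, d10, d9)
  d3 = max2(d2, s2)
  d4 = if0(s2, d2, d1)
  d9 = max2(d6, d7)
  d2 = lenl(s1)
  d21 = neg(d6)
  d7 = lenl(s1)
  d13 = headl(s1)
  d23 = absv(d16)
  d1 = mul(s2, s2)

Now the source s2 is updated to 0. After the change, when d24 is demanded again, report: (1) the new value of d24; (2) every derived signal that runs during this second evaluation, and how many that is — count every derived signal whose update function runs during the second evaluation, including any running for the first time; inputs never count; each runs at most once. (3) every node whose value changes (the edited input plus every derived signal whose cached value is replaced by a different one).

Demanding d24 again yields 4.
5 derived signals run: d2, d4, d6, d9, d24.
The nodes whose values change: s2, d4, d6, d9, d24.
Note the branch switch — demand abandons d1, which is never re-examined.

First demand of the output computes:
  d1 = mul(-5, -5) = 25
  d4 = if0(s2=-5 -> else branch d1) = 25
  d6 = mul(25, 25) = 625
  d7 = lenl([-3, -7]) = 2
  d9 = max2(625, 2) = 625
  d20 = lenl([-3, -7]) = 2
  d24 = max2(625, 2) = 625

After the edit, cleaning proceeds:
  d1: stays stale; no demand reaches it after the flip.
  d2: had never run; runs now, result 2.
  d4: a read changed (s2 -5->0) — executes, giving 2.
  d6: a read changed (d4 25->2; d4 25->2) — executes, giving 4.
  d9: a read changed (d6 625->4) — executes, giving 4.
  d24: a read changed (d9 625->4) — executes, giving 4.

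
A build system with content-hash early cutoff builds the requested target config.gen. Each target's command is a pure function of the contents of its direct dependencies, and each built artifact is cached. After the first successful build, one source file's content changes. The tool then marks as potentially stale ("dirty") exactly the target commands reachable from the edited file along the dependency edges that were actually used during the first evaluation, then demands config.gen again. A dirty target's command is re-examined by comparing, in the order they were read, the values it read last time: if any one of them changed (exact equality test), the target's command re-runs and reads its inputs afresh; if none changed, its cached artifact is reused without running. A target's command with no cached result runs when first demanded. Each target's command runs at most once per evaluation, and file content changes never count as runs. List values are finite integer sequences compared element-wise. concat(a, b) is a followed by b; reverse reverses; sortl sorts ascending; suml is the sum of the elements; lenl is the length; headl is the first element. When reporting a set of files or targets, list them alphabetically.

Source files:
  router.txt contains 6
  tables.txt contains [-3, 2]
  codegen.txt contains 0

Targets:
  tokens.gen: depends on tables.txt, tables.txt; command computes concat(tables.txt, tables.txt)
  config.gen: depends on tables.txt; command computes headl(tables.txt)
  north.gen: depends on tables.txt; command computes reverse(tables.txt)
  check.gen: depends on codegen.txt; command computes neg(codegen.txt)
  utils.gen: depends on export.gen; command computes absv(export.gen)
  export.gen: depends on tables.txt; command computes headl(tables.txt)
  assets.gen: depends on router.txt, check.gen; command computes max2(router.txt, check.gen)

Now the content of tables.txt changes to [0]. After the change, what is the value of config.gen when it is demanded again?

New value of config.gen: 0.

First evaluation (everything demanded from the output):
  config.gen = headl([-3, 2]) = -3

Propagation after the edit:
  config.gen: runs — tables.txt [-3, 2]->[0]; result 0.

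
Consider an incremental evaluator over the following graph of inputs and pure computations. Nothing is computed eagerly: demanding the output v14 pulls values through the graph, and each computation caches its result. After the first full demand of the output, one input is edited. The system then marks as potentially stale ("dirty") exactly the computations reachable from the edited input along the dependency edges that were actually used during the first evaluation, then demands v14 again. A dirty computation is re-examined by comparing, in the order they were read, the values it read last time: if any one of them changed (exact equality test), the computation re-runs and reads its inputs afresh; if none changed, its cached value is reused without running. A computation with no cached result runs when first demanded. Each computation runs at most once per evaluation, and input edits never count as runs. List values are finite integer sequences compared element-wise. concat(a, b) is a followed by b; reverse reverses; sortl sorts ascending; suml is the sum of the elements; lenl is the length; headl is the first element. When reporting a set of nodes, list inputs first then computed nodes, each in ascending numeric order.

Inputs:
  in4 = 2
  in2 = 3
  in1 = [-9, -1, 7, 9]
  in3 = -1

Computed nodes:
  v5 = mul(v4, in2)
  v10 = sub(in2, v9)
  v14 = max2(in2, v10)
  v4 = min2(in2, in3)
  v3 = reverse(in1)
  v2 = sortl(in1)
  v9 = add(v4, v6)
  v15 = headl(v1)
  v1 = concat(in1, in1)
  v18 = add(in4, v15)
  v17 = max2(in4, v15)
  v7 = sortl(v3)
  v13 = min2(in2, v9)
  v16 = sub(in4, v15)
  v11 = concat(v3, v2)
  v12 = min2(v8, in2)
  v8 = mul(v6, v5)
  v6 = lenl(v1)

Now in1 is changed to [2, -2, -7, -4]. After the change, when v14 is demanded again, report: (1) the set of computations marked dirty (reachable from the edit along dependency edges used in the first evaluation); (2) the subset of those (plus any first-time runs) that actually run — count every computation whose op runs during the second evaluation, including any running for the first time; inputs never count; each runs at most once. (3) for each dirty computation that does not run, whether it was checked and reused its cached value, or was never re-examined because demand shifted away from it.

Dirty set: v1, v6, v9, v10, v14.
Run set: v1, v6 (2 run).
Re-examined without running (cache reused): v9, v10, v14.
The important point: v6 recomputes to an identical value, and the output ends up unchanged.

Initial pass — values computed on the first demand:
  v1 = concat([-9, -1, 7, 9], [-9, -1, 7, 9]) = [-9, -1, 7, 9, -9, -1, 7, 9]
  v4 = min2(3, -1) = -1
  v6 = lenl([-9, -1, 7, 9, -9, -1, 7, 9]) = 8
  v9 = add(-1, 8) = 7
  v10 = sub(3, 7) = -4
  v14 = max2(3, -4) = 3

Second demand — change propagation:
  v1: re-runs because in1 [-9, -1, 7, 9]->[2, -2, -7, -4]; in1 [-9, -1, 7, 9]->[2, -2, -7, -4]; new result [2, -2, -7, -4, 2, -2, -7, -4].
  v6: re-runs because v1 [-9, -1, 7, 9, -9, -1, 7, 9]->[2, -2, -7, -4, 2, -2, -7, -4]; new result 8 (unchanged).
  v9: re-examined; everything it read last time is the same (v4 unchanged, v6 unchanged) — cache 7 kept, no run.
  v10: re-examined; everything it read last time is the same (in2 unchanged, v9 unchanged) — cache -4 kept, no run.
  v14: re-examined; everything it read last time is the same (in2 unchanged, v10 unchanged) — cache 3 kept, no run.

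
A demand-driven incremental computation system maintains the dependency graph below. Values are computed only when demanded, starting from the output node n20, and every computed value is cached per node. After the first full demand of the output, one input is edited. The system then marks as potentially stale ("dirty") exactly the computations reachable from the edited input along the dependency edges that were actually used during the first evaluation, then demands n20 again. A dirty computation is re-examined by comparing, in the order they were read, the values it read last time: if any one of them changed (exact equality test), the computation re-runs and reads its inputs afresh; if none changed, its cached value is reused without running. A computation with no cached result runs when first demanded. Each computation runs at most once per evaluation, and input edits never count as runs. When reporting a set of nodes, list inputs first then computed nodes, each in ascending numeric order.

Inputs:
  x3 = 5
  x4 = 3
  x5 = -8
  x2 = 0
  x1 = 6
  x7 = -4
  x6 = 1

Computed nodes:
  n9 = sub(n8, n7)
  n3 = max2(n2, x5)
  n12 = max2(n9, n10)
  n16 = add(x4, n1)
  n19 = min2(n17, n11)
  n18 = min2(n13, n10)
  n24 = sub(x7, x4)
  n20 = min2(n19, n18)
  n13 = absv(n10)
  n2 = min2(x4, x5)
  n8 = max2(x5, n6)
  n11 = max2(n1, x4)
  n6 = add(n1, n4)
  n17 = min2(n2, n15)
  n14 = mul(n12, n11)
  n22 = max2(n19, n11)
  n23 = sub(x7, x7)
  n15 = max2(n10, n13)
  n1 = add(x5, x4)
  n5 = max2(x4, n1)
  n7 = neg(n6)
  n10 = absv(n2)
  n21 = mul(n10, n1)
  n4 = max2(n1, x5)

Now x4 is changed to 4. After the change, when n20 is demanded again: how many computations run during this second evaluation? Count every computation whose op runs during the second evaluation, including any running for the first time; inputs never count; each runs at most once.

Computations that run: n1, n2, n11, n19 — 4 in total.
Key observation: the cutoff stops propagation at n10 — its inputs' values are unchanged, so it reuses its cache.

First evaluation (everything demanded from the output):
  n1 = add(-8, 3) = -5
  n2 = min2(3, -8) = -8
  n10 = absv(-8) = 8
  n11 = max2(-5, 3) = 3
  n13 = absv(8) = 8
  n15 = max2(8, 8) = 8
  n17 = min2(-8, 8) = -8
  n18 = min2(8, 8) = 8
  n19 = min2(-8, 3) = -8
  n20 = min2(-8, 8) = -8

Propagation after the edit:
  n1: runs — x4 3->4; result -4.
  n2: runs — x4 3->4; result -8 (same value as before).
  n10: checked — values it read are unchanged (n2 unchanged); reused cached 8 without running.
  n11: runs — n1 -5->-4; x4 3->4; result 4.
  n13: checked — values it read are unchanged (n10 unchanged); reused cached 8 without running.
  n15: checked — values it read are unchanged (n10 unchanged, n13 unchanged); reused cached 8 without running.
  n17: checked — values it read are unchanged (n2 unchanged, n15 unchanged); reused cached -8 without running.
  n18: checked — values it read are unchanged (n13 unchanged, n10 unchanged); reused cached 8 without running.
  n19: runs — n11 3->4; result -8 (same value as before).
  n20: checked — values it read are unchanged (n19 unchanged, n18 unchanged); reused cached -8 without running.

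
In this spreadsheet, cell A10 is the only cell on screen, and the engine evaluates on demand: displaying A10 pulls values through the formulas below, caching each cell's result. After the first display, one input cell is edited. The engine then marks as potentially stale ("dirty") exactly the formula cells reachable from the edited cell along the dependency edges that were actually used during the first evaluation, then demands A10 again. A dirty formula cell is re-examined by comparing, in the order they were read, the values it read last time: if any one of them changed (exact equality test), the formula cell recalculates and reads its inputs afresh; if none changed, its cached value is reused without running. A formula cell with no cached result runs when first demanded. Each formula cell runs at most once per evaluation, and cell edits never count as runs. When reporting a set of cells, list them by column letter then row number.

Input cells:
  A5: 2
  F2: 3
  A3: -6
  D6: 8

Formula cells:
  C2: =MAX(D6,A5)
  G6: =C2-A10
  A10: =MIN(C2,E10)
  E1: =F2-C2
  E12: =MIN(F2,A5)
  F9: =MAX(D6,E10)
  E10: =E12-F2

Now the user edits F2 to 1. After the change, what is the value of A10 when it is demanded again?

A10 now evaluates to 0.

Initial pass — values computed on the first demand:
  C2 = MAX(8, 2) = 8
  E12 = MIN(3, 2) = 2
  E10 = 2 - 3 = -1
  A10 = MIN(8, -1) = -1

Second demand — change propagation:
  E12: re-runs because F2 3->1; new result 1.
  E10: re-runs because E12 2->1; F2 3->1; new result 0.
  A10: re-runs because E10 -1->0; new result 0.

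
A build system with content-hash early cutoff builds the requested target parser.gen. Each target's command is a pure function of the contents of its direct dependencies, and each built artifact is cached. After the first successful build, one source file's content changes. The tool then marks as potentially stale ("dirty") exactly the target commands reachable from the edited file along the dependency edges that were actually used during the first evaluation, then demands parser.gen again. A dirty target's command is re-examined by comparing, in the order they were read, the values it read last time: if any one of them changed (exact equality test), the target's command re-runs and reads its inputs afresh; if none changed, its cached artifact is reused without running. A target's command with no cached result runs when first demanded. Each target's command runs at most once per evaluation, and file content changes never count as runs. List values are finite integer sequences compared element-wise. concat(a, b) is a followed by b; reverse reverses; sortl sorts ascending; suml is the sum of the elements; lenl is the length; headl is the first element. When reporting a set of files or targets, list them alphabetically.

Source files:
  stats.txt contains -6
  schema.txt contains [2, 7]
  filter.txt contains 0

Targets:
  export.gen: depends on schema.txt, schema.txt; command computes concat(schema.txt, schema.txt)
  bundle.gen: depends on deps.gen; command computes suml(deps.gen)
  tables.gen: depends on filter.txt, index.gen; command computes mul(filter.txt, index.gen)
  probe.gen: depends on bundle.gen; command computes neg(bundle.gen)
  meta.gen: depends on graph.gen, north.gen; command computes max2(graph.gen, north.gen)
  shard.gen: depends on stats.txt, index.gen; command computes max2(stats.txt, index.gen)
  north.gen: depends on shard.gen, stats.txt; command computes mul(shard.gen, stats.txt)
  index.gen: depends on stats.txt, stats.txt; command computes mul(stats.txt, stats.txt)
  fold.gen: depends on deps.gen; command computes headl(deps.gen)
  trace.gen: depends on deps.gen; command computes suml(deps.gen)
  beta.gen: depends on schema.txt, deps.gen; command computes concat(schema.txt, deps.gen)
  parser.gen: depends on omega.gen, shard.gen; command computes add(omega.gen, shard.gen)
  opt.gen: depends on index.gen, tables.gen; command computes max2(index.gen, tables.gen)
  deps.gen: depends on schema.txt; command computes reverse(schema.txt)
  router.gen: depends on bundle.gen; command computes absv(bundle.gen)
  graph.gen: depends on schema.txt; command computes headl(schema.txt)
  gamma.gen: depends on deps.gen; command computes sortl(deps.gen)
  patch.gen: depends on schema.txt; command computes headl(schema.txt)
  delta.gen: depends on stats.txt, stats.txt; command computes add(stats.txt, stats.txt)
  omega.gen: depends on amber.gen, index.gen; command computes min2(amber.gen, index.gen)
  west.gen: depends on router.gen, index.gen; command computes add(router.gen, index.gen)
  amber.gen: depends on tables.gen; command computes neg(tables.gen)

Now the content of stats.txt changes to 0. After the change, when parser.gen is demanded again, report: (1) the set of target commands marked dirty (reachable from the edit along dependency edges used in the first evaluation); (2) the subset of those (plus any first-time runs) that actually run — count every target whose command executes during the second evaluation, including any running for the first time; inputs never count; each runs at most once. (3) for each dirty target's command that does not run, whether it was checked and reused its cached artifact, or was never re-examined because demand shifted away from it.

First evaluation (everything demanded from the output):
  index.gen = mul(-6, -6) = 36
  shard.gen = max2(-6, 36) = 36
  tables.gen = mul(0, 36) = 0
  amber.gen = neg(0) = 0
  omega.gen = min2(0, 36) = 0
  parser.gen = add(0, 36) = 36

Propagation after the edit:
  index.gen: runs — stats.txt -6->0; stats.txt -6->0; result 0.
  shard.gen: runs — stats.txt -6->0; index.gen 36->0; result 0.
  tables.gen: runs — index.gen 36->0; result 0 (same value as before).
  amber.gen: checked — values it read are unchanged (tables.gen unchanged); reused cached 0 without running.
  omega.gen: runs — index.gen 36->0; result 0 (same value as before).
  parser.gen: runs — shard.gen 36->0; result 0.

Key observation: the cutoff stops propagation at amber.gen — its inputs' values are unchanged, so it reuses its cache.

Marked dirty: amber.gen, index.gen, omega.gen, parser.gen, shard.gen, tables.gen.
Target commands that run: index.gen, omega.gen, parser.gen, shard.gen, tables.gen — 5 in total.
Checked but reused from cache: amber.gen.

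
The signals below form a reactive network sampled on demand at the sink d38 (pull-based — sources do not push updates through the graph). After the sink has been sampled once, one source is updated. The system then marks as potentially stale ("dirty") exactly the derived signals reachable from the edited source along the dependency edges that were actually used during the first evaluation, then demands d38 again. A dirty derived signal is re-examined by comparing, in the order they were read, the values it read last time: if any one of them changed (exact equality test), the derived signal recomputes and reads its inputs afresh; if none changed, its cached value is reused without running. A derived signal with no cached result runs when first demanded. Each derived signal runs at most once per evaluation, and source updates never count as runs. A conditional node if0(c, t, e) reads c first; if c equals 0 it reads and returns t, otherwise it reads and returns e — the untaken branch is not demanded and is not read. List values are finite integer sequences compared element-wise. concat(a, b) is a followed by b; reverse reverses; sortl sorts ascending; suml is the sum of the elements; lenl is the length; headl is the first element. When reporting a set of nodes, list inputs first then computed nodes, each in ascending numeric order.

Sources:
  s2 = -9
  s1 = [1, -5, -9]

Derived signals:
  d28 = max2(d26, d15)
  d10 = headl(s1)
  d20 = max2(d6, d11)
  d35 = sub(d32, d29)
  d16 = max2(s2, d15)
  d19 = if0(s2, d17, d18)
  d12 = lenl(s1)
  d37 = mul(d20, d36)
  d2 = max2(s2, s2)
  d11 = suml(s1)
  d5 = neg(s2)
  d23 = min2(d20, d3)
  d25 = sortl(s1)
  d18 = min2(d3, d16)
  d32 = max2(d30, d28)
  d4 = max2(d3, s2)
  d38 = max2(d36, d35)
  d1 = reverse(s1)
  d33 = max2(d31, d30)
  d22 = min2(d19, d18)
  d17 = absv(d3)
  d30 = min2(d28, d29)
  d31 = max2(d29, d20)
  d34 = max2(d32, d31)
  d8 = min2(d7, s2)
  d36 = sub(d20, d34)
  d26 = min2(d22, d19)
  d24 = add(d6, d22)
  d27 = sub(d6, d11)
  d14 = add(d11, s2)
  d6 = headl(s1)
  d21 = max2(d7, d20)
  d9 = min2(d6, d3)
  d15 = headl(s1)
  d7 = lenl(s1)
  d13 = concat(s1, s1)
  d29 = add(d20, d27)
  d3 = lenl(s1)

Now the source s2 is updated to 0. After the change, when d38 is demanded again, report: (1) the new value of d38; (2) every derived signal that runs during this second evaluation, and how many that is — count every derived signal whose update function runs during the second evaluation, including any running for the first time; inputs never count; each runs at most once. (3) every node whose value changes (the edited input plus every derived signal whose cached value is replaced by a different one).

Initial pass — values computed on the first demand:
  d3 = lenl([1, -5, -9]) = 3
  d6 = headl([1, -5, -9]) = 1
  d11 = suml([1, -5, -9]) = -13
  d15 = headl([1, -5, -9]) = 1
  d16 = max2(-9, 1) = 1
  d18 = min2(3, 1) = 1
  d19 = if0(s2=-9 -> else branch d18) = 1
  d20 = max2(1, -13) = 1
  d22 = min2(1, 1) = 1
  d26 = min2(1, 1) = 1
  d27 = sub(1, -13) = 14
  d28 = max2(1, 1) = 1
  d29 = add(1, 14) = 15
  d30 = min2(1, 15) = 1
  d31 = max2(15, 1) = 15
  d32 = max2(1, 1) = 1
  d34 = max2(1, 15) = 15
  d35 = sub(1, 15) = -14
  d36 = sub(1, 15) = -14
  d38 = max2(-14, -14) = -14

Second demand — change propagation:
  d16: re-runs because s2 -9->0; new result 1 (unchanged).
  d17: newly demanded (no cache) — executes and yields 3.
  d18: re-examined; everything it read last time is the same (d3 unchanged, d16 unchanged) — cache 1 kept, no run.
  d19: re-runs because s2 -9->0; new result 3.
  d22: re-runs because d19 1->3; new result 1 (unchanged).
  d26: re-runs because d19 1->3; new result 1 (unchanged).
  d28: re-examined; everything it read last time is the same (d26 unchanged, d15 unchanged) — cache 1 kept, no run.
  d30: re-examined; everything it read last time is the same (d28 unchanged, d29 unchanged) — cache 1 kept, no run.
  d32: re-examined; everything it read last time is the same (d30 unchanged, d28 unchanged) — cache 1 kept, no run.
  d34: re-examined; everything it read last time is the same (d32 unchanged, d31 unchanged) — cache 15 kept, no run.
  d35: re-examined; everything it read last time is the same (d32 unchanged, d29 unchanged) — cache -14 kept, no run.
  d36: re-examined; everything it read last time is the same (d20 unchanged, d34 unchanged) — cache -14 kept, no run.
  d38: re-examined; everything it read last time is the same (d36 unchanged, d35 unchanged) — cache -14 kept, no run.

The important point: the flipped condition pulls in fresh nodes; d17 runs for the first time.

d38 now evaluates to -14.
Run set: d16, d17, d19, d22, d26 (5 run).
Changed values: s2, d19.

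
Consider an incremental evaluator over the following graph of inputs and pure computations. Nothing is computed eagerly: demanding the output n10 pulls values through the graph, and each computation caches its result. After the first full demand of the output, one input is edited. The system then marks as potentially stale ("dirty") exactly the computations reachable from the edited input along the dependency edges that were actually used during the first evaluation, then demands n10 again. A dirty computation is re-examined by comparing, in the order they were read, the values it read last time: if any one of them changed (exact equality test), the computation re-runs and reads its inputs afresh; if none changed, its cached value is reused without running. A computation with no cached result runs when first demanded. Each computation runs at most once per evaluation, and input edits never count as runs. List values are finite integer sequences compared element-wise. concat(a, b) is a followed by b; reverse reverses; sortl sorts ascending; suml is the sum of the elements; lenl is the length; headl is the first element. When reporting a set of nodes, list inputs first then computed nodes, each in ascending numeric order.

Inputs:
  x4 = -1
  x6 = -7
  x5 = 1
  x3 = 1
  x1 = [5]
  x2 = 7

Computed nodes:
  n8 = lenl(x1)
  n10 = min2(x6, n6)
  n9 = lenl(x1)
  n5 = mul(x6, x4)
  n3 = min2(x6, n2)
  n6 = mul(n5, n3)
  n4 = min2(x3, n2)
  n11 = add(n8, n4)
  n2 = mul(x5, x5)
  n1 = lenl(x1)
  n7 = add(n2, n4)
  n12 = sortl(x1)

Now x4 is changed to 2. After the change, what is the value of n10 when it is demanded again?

n10 now evaluates to -7.

Initial pass — values computed on the first demand:
  n2 = mul(1, 1) = 1
  n3 = min2(-7, 1) = -7
  n5 = mul(-7, -1) = 7
  n6 = mul(7, -7) = -49
  n10 = min2(-7, -49) = -49

Second demand — change propagation:
  n5: re-runs because x4 -1->2; new result -14.
  n6: re-runs because n5 7->-14; new result 98.
  n10: re-runs because n6 -49->98; new result -7.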